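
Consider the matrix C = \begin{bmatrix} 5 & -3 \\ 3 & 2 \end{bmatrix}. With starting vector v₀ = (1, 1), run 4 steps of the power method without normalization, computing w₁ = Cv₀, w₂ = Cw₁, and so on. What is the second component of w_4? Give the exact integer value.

w1 = Cv₀ = (2, 5)
w2 = Cw1 = (-5, 16)
w3 = Cw2 = (-73, 17)
w4 = Cw3 = (-416, -185)
The requested component of w4 is -185.

-185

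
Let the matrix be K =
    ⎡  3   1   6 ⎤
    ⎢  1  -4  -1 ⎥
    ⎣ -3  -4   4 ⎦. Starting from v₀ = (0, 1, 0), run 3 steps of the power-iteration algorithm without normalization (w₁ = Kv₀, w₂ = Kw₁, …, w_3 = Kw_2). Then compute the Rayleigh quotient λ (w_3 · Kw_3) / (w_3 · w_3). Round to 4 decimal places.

λ ≈ -1.1244

w1 = Kv₀ = (1, -4, -4)
w2 = Kw1 = (-25, 21, -3)
w3 = Kw2 = (-72, -106, -21)
Kw3 = (-448, 373, 556)
w3·Kw3 = (-72)·(-448) + (-106)·373 + (-21)·556 = -18958; w3·w3 = (-72)·(-72) + (-106)·(-106) + (-21)·(-21) = 16861
λ ≈ -18958/16861 = -1.1244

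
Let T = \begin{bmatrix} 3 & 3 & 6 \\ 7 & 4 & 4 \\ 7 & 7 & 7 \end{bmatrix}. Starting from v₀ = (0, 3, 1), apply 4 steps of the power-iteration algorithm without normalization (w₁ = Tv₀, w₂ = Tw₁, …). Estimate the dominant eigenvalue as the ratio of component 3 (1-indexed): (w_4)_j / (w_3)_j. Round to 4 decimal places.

w1 = Tv₀ = (3·0 + 3·3 + 6·1; 7·0 + 4·3 + 4·1; 7·0 + 7·3 + 7·1) = (15, 16, 28)
w2 = Tw1 = (3·15 + 3·16 + 6·28; 7·15 + 4·16 + 4·28; 7·15 + 7·16 + 7·28) = (261, 281, 413)
w3 = Tw2 = (4104, 4603, 6685)
w4 = Tw3 = (66231, 73880, 107744)
Ratio at component: 107744 / 6685 = 16.1173

16.1173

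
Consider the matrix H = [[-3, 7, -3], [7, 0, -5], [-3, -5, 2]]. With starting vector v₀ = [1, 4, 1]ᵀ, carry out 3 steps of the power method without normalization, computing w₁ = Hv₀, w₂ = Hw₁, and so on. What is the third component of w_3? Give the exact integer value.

-1564

w1 = Hv₀ = (22, 2, -21)
w2 = Hw1 = (11, 259, -118)
w3 = Hw2 = (2134, 667, -1564)
The requested component of w3 is -1564.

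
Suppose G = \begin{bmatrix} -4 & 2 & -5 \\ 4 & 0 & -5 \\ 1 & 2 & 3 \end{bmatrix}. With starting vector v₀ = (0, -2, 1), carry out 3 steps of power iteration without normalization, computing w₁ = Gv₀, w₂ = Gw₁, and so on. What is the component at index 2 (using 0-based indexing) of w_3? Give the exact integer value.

-97

w1 = Gv₀ = ((-4)·0 + 2·(-2) + (-5)·1; 4·0 + 0·(-2) + (-5)·1; 1·0 + 2·(-2) + 3·1) = (-9, -5, -1)
w2 = Gw1 = ((-4)·(-9) + 2·(-5) + (-5)·(-1); 4·(-9) + 0·(-5) + (-5)·(-1); 1·(-9) + 2·(-5) + 3·(-1)) = (31, -31, -22)
w3 = Gw2 = (-76, 234, -97)
The requested component of w3 is -97.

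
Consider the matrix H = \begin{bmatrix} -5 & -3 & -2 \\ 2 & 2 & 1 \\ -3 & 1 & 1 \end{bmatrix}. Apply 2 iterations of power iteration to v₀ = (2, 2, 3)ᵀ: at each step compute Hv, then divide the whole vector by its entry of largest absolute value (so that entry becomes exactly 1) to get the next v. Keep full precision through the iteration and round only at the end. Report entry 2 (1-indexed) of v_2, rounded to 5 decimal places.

-0.29114

Hv0 = (-22.000000, 11.000000, -1.000000); divide by -22.000000 → v1 = (1.000000, -0.500000, 0.045455)
Hv1 = (-3.590909, 1.045455, -3.454545); divide by -3.590909 → v2 = (1.000000, -0.291139, 0.962025)
Requested entry of v2: -23/79 = -0.29114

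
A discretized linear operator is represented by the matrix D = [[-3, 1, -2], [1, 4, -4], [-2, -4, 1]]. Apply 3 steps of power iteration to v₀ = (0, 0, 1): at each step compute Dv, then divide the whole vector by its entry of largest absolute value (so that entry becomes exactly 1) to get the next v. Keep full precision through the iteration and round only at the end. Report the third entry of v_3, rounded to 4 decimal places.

Dv0 = (-2.00000, -4.00000, 1.00000); divide by -4.00000 → v1 = (0.50000, 1.00000, -0.25000)
Dv1 = (0.00000, 5.50000, -5.25000); divide by 5.50000 → v2 = (0.00000, 1.00000, -0.95455)
Dv2 = (2.90909, 7.81818, -4.95455); divide by 7.81818 → v3 = (0.37209, 1.00000, -0.63372)
Requested entry of v3: 109/-172 = -0.6337

-0.6337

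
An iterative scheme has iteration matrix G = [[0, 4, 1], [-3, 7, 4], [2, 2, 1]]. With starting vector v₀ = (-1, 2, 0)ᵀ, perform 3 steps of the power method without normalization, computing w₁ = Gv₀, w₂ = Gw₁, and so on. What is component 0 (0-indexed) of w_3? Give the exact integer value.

w1 = Gv₀ = (0·(-1) + 4·2 + 1·0; (-3)·(-1) + 7·2 + 4·0; 2·(-1) + 2·2 + 1·0) = (8, 17, 2)
w2 = Gw1 = (0·8 + 4·17 + 1·2; (-3)·8 + 7·17 + 4·2; 2·8 + 2·17 + 1·2) = (70, 103, 52)
w3 = Gw2 = (464, 719, 398)
The requested component of w3 is 464.

464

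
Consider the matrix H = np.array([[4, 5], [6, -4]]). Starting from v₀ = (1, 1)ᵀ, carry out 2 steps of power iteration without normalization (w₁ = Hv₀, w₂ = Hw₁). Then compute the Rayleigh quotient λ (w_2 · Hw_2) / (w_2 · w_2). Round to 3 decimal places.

w1 = Hv₀ = (4·1 + 5·1; 6·1 + (-4)·1) = (9, 2)
w2 = Hw1 = (4·9 + 5·2; 6·9 + (-4)·2) = (46, 46)
Hw2 = (414, 92)
w2·Hw2 = 46·414 + 46·92 = 23276; w2·w2 = 46·46 + 46·46 = 4232
λ ≈ 23276/4232 = 5.500

λ ≈ 5.500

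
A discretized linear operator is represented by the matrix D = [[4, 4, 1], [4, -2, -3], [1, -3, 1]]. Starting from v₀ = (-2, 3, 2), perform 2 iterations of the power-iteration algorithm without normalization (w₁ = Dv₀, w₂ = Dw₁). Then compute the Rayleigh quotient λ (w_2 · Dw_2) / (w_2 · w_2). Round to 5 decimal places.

-5.22152

w1 = Dv₀ = (4·(-2) + 4·3 + 1·2; 4·(-2) + (-2)·3 + (-3)·2; 1·(-2) + (-3)·3 + 1·2) = (6, -20, -9)
w2 = Dw1 = (4·6 + 4·(-20) + 1·(-9); 4·6 + (-2)·(-20) + (-3)·(-9); 1·6 + (-3)·(-20) + 1·(-9)) = (-65, 91, 57)
Dw2 = (161, -613, -281)
w2·Dw2 = (-65)·161 + 91·(-613) + 57·(-281) = -82265; w2·w2 = (-65)·(-65) + 91·91 + 57·57 = 15755
λ ≈ -82265/15755 = -5.22152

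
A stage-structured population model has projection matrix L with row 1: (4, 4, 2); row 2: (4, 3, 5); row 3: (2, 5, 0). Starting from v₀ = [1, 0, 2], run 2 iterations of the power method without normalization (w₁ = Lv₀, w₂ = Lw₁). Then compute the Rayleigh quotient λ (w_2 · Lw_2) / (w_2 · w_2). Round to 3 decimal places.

9.632

w1 = Lv₀ = (8, 14, 2)
w2 = Lw1 = (92, 84, 86)
Lw2 = (876, 1050, 604)
w2·Lw2 = 92·876 + 84·1050 + 86·604 = 220736; w2·w2 = 92·92 + 84·84 + 86·86 = 22916
λ ≈ 220736/22916 = 9.632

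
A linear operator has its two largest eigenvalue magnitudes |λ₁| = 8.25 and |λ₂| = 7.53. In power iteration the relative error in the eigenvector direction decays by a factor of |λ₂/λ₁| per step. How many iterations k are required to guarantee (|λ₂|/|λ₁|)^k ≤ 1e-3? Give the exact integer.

76

|λ₂/λ₁| = 7.53/8.25 = 0.91273
Need k ≥ ln(1e-3) / ln(0.91273) = -6.9078 / -0.0913 ≈ 75.645
Smallest integer k satisfying the bound: 76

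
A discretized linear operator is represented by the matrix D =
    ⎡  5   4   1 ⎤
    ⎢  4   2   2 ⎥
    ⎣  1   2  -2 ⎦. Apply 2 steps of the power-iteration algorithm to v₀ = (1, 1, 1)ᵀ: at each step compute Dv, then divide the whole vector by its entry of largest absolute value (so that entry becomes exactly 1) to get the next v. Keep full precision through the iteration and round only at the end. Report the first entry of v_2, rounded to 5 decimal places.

Dv0 = (10.000000, 8.000000, 1.000000); divide by 10.000000 → v1 = (1.000000, 0.800000, 0.100000)
Dv1 = (8.300000, 5.800000, 2.400000); divide by 8.300000 → v2 = (1.000000, 0.698795, 0.289157)
Requested entry of v2: 83/83 = 1.00000

1.00000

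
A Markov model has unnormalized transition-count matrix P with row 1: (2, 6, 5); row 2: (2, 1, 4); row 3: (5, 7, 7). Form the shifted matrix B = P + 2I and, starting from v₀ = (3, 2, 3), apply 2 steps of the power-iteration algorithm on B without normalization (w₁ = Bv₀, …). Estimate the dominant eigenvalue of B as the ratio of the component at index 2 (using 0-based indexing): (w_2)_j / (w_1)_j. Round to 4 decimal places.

B = P + 2I has rows (4, 6, 5); (2, 3, 4); (5, 7, 9)
w1 = Bv₀ = (4·3 + 6·2 + 5·3; 2·3 + 3·2 + 4·3; 5·3 + 7·2 + 9·3) = (39, 24, 56)
w2 = Bw1 = (4·39 + 6·24 + 5·56; 2·39 + 3·24 + 4·56; 5·39 + 7·24 + 9·56) = (580, 374, 867)
Ratio: 867/56 = 15.4821

μ ≈ 15.4821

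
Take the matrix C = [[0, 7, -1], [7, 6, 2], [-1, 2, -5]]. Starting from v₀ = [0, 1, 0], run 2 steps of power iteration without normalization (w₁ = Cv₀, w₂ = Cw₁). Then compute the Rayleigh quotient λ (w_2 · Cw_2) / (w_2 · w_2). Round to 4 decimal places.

w1 = Cv₀ = (7, 6, 2)
w2 = Cw1 = (40, 89, -5)
Cw2 = (628, 804, 163)
w2·Cw2 = 40·628 + 89·804 + (-5)·163 = 95861; w2·w2 = 40·40 + 89·89 + (-5)·(-5) = 9546
λ ≈ 95861/9546 = 10.0420

10.0420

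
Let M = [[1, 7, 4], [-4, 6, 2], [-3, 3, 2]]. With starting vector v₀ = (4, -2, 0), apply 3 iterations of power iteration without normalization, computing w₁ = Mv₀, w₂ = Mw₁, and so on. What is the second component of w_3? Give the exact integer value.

-52

w1 = Mv₀ = (-10, -28, -18)
w2 = Mw1 = (-278, -164, -90)
w3 = Mw2 = (-1786, -52, 162)
The requested component of w3 is -52.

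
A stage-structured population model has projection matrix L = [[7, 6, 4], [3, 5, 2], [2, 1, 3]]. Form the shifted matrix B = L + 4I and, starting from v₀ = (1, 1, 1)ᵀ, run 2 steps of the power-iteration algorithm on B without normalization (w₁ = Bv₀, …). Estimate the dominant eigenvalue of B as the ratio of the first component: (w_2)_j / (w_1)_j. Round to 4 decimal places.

B = L + 4I has rows (11, 6, 4); (3, 9, 2); (2, 1, 7)
w1 = Bv₀ = (11·1 + 6·1 + 4·1; 3·1 + 9·1 + 2·1; 2·1 + 1·1 + 7·1) = (21, 14, 10)
w2 = Bw1 = (11·21 + 6·14 + 4·10; 3·21 + 9·14 + 2·10; 2·21 + 1·14 + 7·10) = (355, 209, 126)
Ratio: 355/21 = 16.9048

μ ≈ 16.9048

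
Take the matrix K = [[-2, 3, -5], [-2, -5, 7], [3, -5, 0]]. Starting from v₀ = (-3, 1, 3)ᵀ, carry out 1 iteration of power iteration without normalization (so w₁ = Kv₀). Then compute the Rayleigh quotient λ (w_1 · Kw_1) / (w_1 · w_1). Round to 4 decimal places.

λ ≈ -4.7598

w1 = Kv₀ = ((-2)·(-3) + 3·1 + (-5)·3; (-2)·(-3) + (-5)·1 + 7·3; 3·(-3) + (-5)·1 + 0·3) = (-6, 22, -14)
Kw1 = (148, -196, -128)
w1·Kw1 = (-6)·148 + 22·(-196) + (-14)·(-128) = -3408; w1·w1 = (-6)·(-6) + 22·22 + (-14)·(-14) = 716
λ ≈ -3408/716 = -4.7598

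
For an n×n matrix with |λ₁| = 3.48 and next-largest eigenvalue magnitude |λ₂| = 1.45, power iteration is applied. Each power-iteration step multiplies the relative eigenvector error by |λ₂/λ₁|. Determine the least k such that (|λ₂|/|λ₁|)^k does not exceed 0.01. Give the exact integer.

|λ₂/λ₁| = 1.45/3.48 = 0.41667
Need k ≥ ln(0.01) / ln(0.41667) = -4.6052 / -0.8755 ≈ 5.260
Smallest integer k satisfying the bound: 6

6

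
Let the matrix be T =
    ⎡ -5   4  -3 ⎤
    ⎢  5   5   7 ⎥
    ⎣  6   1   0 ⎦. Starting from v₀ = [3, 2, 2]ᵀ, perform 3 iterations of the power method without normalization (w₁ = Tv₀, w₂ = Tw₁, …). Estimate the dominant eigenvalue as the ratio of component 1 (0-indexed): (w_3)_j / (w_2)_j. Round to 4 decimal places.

6.9704

w1 = Tv₀ = ((-5)·3 + 4·2 + (-3)·2; 5·3 + 5·2 + 7·2; 6·3 + 1·2 + 0·2) = (-13, 39, 20)
w2 = Tw1 = ((-5)·(-13) + 4·39 + (-3)·20; 5·(-13) + 5·39 + 7·20; 6·(-13) + 1·39 + 0·20) = (161, 270, -39)
w3 = Tw2 = (392, 1882, 1236)
Ratio at component: 1882 / 270 = 6.9704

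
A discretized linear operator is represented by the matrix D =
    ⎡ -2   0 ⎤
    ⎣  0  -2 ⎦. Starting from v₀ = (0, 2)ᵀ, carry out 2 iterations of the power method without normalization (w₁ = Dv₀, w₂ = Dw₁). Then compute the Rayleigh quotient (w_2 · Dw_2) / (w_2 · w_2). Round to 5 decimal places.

-2.00000

w1 = Dv₀ = ((-2)·0 + 0·2; 0·0 + (-2)·2) = (0, -4)
w2 = Dw1 = ((-2)·0 + 0·(-4); 0·0 + (-2)·(-4)) = (0, 8)
Dw2 = (0, -16)
w2·Dw2 = 0·0 + 8·(-16) = -128; w2·w2 = 0·0 + 8·8 = 64
λ ≈ -128/64 = -2.00000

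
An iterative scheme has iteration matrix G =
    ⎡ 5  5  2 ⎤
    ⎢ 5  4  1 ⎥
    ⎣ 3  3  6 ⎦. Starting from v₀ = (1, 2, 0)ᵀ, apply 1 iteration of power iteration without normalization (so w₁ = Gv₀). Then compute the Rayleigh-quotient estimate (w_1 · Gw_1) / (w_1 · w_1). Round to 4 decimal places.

w1 = Gv₀ = (15, 13, 9)
Gw1 = (158, 136, 138)
w1·Gw1 = 15·158 + 13·136 + 9·138 = 5380; w1·w1 = 15·15 + 13·13 + 9·9 = 475
λ ≈ 5380/475 = 11.3263

λ ≈ 11.3263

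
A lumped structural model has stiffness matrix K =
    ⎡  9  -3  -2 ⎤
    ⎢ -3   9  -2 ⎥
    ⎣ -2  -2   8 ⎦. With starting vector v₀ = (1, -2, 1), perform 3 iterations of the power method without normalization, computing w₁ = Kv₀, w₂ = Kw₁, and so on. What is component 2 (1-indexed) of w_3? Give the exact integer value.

-3092

w1 = Kv₀ = (13, -23, 10)
w2 = Kw1 = (166, -266, 100)
w3 = Kw2 = (2092, -3092, 1000)
The requested component of w3 is -3092.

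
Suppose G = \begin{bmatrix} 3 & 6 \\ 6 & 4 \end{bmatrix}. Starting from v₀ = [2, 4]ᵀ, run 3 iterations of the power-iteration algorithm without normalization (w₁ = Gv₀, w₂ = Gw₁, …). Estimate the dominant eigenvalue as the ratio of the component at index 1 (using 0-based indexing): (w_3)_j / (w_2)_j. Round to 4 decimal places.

w1 = Gv₀ = (3·2 + 6·4; 6·2 + 4·4) = (30, 28)
w2 = Gw1 = (3·30 + 6·28; 6·30 + 4·28) = (258, 292)
w3 = Gw2 = (2526, 2716)
Ratio at component: 2716 / 292 = 9.3014

λ ≈ 9.3014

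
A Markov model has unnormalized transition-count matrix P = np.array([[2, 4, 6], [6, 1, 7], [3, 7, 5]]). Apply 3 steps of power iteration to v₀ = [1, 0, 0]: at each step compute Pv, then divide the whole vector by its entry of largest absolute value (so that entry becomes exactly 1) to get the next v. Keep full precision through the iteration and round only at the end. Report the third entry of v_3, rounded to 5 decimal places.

0.96032

Pv0 = (2.000000, 6.000000, 3.000000); divide by 6.000000 → v1 = (0.333333, 1.000000, 0.500000)
Pv1 = (7.666667, 6.500000, 10.500000); divide by 10.500000 → v2 = (0.730159, 0.619048, 1.000000)
Pv2 = (9.936508, 12.000000, 11.523810); divide by 12.000000 → v3 = (0.828042, 1.000000, 0.960317)
Requested entry of v3: 726/756 = 0.96032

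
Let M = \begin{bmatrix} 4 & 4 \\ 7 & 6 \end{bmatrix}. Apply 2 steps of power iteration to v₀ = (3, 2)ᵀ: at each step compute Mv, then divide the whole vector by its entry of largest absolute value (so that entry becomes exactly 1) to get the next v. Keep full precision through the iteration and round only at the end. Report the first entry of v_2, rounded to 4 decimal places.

0.6272

Mv0 = (20.00000, 33.00000); divide by 33.00000 → v1 = (0.60606, 1.00000)
Mv1 = (6.42424, 10.24242); divide by 10.24242 → v2 = (0.62722, 1.00000)
Requested entry of v2: 212/338 = 0.6272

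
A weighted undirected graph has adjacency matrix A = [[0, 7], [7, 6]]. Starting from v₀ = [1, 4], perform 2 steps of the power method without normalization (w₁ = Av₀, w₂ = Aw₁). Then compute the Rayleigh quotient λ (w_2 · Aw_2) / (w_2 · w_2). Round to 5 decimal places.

w1 = Av₀ = (0·1 + 7·4; 7·1 + 6·4) = (28, 31)
w2 = Aw1 = (0·28 + 7·31; 7·28 + 6·31) = (217, 382)
Aw2 = (2674, 3811)
w2·Aw2 = 217·2674 + 382·3811 = 2036060; w2·w2 = 217·217 + 382·382 = 193013
λ ≈ 2036060/193013 = 10.54882

10.54882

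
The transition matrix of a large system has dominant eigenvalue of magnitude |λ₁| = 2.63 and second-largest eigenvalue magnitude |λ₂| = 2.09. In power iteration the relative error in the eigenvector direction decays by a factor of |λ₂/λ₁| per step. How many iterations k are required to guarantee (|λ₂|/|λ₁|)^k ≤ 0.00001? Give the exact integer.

51

|λ₂/λ₁| = 2.09/2.63 = 0.79468
Need k ≥ ln(0.00001) / ln(0.79468) = -11.5129 / -0.2298 ≈ 50.095
Smallest integer k satisfying the bound: 51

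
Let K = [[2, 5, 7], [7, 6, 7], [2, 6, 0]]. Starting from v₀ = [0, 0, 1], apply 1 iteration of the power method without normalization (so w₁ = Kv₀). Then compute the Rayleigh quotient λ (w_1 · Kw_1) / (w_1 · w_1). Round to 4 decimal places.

λ ≈ 10.0000

w1 = Kv₀ = (7, 7, 0)
Kw1 = (49, 91, 56)
w1·Kw1 = 7·49 + 7·91 + 0·56 = 980; w1·w1 = 7·7 + 7·7 + 0·0 = 98
λ ≈ 980/98 = 10.0000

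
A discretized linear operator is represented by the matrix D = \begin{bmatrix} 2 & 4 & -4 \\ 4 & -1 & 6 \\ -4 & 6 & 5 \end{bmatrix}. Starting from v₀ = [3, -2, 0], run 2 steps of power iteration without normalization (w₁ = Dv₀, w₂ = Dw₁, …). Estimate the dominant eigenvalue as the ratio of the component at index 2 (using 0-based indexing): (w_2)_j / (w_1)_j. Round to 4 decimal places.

w1 = Dv₀ = (2·3 + 4·(-2) + (-4)·0; 4·3 + (-1)·(-2) + 6·0; (-4)·3 + 6·(-2) + 5·0) = (-2, 14, -24)
w2 = Dw1 = (2·(-2) + 4·14 + (-4)·(-24); 4·(-2) + (-1)·14 + 6·(-24); (-4)·(-2) + 6·14 + 5·(-24)) = (148, -166, -28)
Ratio at component: -28 / -24 = 1.1667

λ ≈ 1.1667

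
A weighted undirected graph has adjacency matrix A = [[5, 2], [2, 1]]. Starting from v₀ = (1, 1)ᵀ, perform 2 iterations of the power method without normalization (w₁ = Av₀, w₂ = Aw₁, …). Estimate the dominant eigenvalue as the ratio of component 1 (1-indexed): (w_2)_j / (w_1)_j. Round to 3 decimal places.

w1 = Av₀ = (5·1 + 2·1; 2·1 + 1·1) = (7, 3)
w2 = Aw1 = (5·7 + 2·3; 2·7 + 1·3) = (41, 17)
Ratio at component: 41 / 7 = 5.857

λ ≈ 5.857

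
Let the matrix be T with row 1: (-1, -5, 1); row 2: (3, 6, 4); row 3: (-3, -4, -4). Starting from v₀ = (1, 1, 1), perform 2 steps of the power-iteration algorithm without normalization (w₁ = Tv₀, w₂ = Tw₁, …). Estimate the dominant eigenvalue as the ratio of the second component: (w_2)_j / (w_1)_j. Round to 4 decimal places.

λ ≈ 1.4615

w1 = Tv₀ = ((-1)·1 + (-5)·1 + 1·1; 3·1 + 6·1 + 4·1; (-3)·1 + (-4)·1 + (-4)·1) = (-5, 13, -11)
w2 = Tw1 = ((-1)·(-5) + (-5)·13 + 1·(-11); 3·(-5) + 6·13 + 4·(-11); (-3)·(-5) + (-4)·13 + (-4)·(-11)) = (-71, 19, 7)
Ratio at component: 19 / 13 = 1.4615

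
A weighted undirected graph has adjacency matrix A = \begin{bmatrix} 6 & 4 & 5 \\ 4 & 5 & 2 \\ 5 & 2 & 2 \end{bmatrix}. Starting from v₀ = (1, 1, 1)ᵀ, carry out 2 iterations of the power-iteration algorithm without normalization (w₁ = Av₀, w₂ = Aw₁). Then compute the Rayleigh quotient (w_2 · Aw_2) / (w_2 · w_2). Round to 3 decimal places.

w1 = Av₀ = (15, 11, 9)
w2 = Aw1 = (179, 133, 115)
Aw2 = (2181, 1611, 1391)
w2·Aw2 = 179·2181 + 133·1611 + 115·1391 = 764627; w2·w2 = 179·179 + 133·133 + 115·115 = 62955
λ ≈ 764627/62955 = 12.146

λ ≈ 12.146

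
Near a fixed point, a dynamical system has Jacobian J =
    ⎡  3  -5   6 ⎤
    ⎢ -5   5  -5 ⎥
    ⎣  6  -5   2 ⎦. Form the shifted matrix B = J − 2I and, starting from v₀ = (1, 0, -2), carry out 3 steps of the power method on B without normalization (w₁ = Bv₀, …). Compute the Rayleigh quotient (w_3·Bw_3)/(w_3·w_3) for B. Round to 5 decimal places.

B = J − 2I has rows (1, -5, 6); (-5, 3, -5); (6, -5, 0)
w1 = Bv₀ = (1·1 + (-5)·0 + 6·(-2); (-5)·1 + 3·0 + (-5)·(-2); 6·1 + (-5)·0 + 0·(-2)) = (-11, 5, 6)
w2 = Bw1 = (1·(-11) + (-5)·5 + 6·6; (-5)·(-11) + 3·5 + (-5)·6; 6·(-11) + (-5)·5 + 0·6) = (0, 40, -91)
w3 = Bw2 = (-746, 575, -200)
Bw3 = (-4821, 6455, -7351)
w3·Bw3 = 8778291; w3·w3 = 927141; μ ≈ 8778291/927141 = 9.46813

μ ≈ 9.46813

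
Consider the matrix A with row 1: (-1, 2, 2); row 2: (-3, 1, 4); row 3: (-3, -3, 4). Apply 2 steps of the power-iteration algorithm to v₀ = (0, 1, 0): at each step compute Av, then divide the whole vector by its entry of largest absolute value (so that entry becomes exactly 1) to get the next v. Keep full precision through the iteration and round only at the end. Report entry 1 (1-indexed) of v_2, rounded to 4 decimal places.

0.2857

Av0 = (2.00000, 1.00000, -3.00000); divide by -3.00000 → v1 = (-0.66667, -0.33333, 1.00000)
Av1 = (2.00000, 5.66667, 7.00000); divide by 7.00000 → v2 = (0.28571, 0.80952, 1.00000)
Requested entry of v2: -6/-21 = 0.2857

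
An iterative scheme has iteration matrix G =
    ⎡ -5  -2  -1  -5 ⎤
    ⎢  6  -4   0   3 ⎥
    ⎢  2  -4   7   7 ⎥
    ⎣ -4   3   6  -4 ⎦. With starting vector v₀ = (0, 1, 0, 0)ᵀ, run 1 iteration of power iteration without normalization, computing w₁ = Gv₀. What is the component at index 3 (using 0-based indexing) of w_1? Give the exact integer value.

w1 = Gv₀ = ((-5)·0 + (-2)·1 + (-1)·0 + (-5)·0; 6·0 + (-4)·1 + 0·0 + 3·0; 2·0 + (-4)·1 + 7·0 + 7·0; (-4)·0 + 3·1 + 6·0 + (-4)·0) = (-2, -4, -4, 3)
The requested component of w1 is 3.

3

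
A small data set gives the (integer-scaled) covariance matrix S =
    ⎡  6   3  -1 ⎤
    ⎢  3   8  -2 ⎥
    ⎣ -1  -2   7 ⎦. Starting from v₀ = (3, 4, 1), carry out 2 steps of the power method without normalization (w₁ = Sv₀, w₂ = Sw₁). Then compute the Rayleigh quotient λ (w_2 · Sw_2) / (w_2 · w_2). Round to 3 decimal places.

w1 = Sv₀ = (29, 39, -4)
w2 = Sw1 = (295, 407, -135)
Sw2 = (3126, 4411, -2054)
w2·Sw2 = 295·3126 + 407·4411 + (-135)·(-2054) = 2994737; w2·w2 = 295·295 + 407·407 + (-135)·(-135) = 270899
λ ≈ 2994737/270899 = 11.055

11.055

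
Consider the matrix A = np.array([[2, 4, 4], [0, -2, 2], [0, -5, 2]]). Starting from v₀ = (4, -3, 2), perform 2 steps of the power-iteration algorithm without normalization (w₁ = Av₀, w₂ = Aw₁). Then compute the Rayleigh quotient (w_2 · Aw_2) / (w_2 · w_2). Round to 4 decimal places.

w1 = Av₀ = (4, 10, 19)
w2 = Aw1 = (124, 18, -12)
Aw2 = (272, -60, -114)
w2·Aw2 = 124·272 + 18·(-60) + (-12)·(-114) = 34016; w2·w2 = 124·124 + 18·18 + (-12)·(-12) = 15844
λ ≈ 34016/15844 = 2.1469

λ ≈ 2.1469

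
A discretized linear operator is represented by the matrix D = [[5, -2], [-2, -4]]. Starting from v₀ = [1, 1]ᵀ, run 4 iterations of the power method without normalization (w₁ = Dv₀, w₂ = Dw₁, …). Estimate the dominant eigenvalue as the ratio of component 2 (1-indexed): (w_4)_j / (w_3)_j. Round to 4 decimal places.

-2.4286

w1 = Dv₀ = (3, -6)
w2 = Dw1 = (27, 18)
w3 = Dw2 = (99, -126)
w4 = Dw3 = (747, 306)
Ratio at component: 306 / -126 = -2.4286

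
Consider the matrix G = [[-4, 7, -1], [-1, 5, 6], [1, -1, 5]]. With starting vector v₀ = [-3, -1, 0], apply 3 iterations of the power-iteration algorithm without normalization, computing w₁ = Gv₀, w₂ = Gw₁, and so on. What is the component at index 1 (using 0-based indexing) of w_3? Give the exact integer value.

-121

w1 = Gv₀ = ((-4)·(-3) + 7·(-1) + (-1)·0; (-1)·(-3) + 5·(-1) + 6·0; 1·(-3) + (-1)·(-1) + 5·0) = (5, -2, -2)
w2 = Gw1 = ((-4)·5 + 7·(-2) + (-1)·(-2); (-1)·5 + 5·(-2) + 6·(-2); 1·5 + (-1)·(-2) + 5·(-2)) = (-32, -27, -3)
w3 = Gw2 = (-58, -121, -20)
The requested component of w3 is -121.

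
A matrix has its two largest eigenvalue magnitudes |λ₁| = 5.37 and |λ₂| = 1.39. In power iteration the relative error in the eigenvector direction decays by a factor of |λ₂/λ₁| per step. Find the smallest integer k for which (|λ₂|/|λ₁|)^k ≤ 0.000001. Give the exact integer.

11

|λ₂/λ₁| = 1.39/5.37 = 0.25885
Need k ≥ ln(0.000001) / ln(0.25885) = -13.8155 / -1.3515 ≈ 10.222
Smallest integer k satisfying the bound: 11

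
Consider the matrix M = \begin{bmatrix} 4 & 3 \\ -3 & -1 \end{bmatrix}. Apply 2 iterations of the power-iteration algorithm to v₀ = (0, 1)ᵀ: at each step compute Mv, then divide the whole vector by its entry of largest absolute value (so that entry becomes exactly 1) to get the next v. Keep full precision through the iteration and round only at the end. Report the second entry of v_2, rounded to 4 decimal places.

-0.8889

Mv0 = (3.00000, -1.00000); divide by 3.00000 → v1 = (1.00000, -0.33333)
Mv1 = (3.00000, -2.66667); divide by 3.00000 → v2 = (1.00000, -0.88889)
Requested entry of v2: -8/9 = -0.8889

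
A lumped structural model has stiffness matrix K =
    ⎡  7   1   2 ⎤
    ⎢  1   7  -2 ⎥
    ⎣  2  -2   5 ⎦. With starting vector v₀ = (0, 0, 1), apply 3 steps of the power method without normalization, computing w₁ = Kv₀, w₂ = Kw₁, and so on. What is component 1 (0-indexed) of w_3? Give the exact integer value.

-198

w1 = Kv₀ = (2, -2, 5)
w2 = Kw1 = (22, -22, 33)
w3 = Kw2 = (198, -198, 253)
The requested component of w3 is -198.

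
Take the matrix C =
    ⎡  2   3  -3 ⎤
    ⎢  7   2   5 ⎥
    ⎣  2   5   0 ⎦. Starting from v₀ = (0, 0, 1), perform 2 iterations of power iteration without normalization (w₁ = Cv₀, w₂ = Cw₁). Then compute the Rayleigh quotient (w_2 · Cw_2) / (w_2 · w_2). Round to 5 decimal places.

-5.05684

w1 = Cv₀ = (2·0 + 3·0 + (-3)·1; 7·0 + 2·0 + 5·1; 2·0 + 5·0 + 0·1) = (-3, 5, 0)
w2 = Cw1 = (2·(-3) + 3·5 + (-3)·0; 7·(-3) + 2·5 + 5·0; 2·(-3) + 5·5 + 0·0) = (9, -11, 19)
Cw2 = (-72, 136, -37)
w2·Cw2 = 9·(-72) + (-11)·136 + 19·(-37) = -2847; w2·w2 = 9·9 + (-11)·(-11) + 19·19 = 563
λ ≈ -2847/563 = -5.05684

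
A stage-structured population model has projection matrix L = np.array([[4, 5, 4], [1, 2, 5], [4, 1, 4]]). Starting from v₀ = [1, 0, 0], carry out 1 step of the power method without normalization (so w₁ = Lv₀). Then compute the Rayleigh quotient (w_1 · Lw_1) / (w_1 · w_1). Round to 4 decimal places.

w1 = Lv₀ = (4·1 + 5·0 + 4·0; 1·1 + 2·0 + 5·0; 4·1 + 1·0 + 4·0) = (4, 1, 4)
Lw1 = (37, 26, 33)
w1·Lw1 = 4·37 + 1·26 + 4·33 = 306; w1·w1 = 4·4 + 1·1 + 4·4 = 33
λ ≈ 306/33 = 9.2727

9.2727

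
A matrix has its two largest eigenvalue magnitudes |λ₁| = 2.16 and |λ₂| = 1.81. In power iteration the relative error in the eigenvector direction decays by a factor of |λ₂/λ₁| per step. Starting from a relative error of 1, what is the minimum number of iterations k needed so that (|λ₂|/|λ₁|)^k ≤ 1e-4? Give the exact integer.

|λ₂/λ₁| = 1.81/2.16 = 0.83796
Need k ≥ ln(1e-4) / ln(0.83796) = -9.2103 / -0.1768 ≈ 52.100
Smallest integer k satisfying the bound: 53

53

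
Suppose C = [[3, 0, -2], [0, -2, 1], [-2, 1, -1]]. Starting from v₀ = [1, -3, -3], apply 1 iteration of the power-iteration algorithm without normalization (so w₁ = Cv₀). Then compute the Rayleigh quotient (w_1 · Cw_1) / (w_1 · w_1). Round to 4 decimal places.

2.9894

w1 = Cv₀ = (3·1 + 0·(-3) + (-2)·(-3); 0·1 + (-2)·(-3) + 1·(-3); (-2)·1 + 1·(-3) + (-1)·(-3)) = (9, 3, -2)
Cw1 = (31, -8, -13)
w1·Cw1 = 9·31 + 3·(-8) + (-2)·(-13) = 281; w1·w1 = 9·9 + 3·3 + (-2)·(-2) = 94
λ ≈ 281/94 = 2.9894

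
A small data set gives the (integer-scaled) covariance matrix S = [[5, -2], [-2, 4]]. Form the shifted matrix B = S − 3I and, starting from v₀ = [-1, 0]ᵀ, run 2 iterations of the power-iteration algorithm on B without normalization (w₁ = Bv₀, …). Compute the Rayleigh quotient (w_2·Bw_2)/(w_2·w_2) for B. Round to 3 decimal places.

μ ≈ 3.560

B = S − 3I has rows (2, -2); (-2, 1)
w1 = Bv₀ = (2·(-1) + (-2)·0; (-2)·(-1) + 1·0) = (-2, 2)
w2 = Bw1 = (2·(-2) + (-2)·2; (-2)·(-2) + 1·2) = (-8, 6)
Bw2 = (-28, 22)
w2·Bw2 = 356; w2·w2 = 100; μ ≈ 356/100 = 3.560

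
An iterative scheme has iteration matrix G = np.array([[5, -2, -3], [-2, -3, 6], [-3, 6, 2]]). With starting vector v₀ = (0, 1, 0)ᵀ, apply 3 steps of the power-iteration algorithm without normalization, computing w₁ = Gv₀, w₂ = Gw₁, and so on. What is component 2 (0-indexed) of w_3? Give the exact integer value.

360

w1 = Gv₀ = (-2, -3, 6)
w2 = Gw1 = (-22, 49, 0)
w3 = Gw2 = (-208, -103, 360)
The requested component of w3 is 360.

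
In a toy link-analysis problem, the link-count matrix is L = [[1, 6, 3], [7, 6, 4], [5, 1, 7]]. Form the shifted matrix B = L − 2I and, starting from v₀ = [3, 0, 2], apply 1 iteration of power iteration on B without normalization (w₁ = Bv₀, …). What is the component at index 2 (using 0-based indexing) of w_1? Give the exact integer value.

B = L − 2I has rows (-1, 6, 3); (7, 4, 4); (5, 1, 5)
w1 = Bv₀ = ((-1)·3 + 6·0 + 3·2; 7·3 + 4·0 + 4·2; 5·3 + 1·0 + 5·2) = (3, 29, 25)
Requested component of w1: 25

25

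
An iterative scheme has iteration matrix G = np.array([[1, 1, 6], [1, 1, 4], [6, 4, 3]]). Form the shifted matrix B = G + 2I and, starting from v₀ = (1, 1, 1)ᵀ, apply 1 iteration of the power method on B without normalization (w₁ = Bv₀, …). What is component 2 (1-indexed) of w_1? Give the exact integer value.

8

B = G + 2I has rows (3, 1, 6); (1, 3, 4); (6, 4, 5)
w1 = Bv₀ = (10, 8, 15)
Requested component of w1: 8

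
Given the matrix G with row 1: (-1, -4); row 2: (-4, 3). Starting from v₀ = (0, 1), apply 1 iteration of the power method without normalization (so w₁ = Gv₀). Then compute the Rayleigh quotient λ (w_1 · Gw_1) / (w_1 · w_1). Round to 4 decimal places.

w1 = Gv₀ = (-4, 3)
Gw1 = (-8, 25)
w1·Gw1 = (-4)·(-8) + 3·25 = 107; w1·w1 = (-4)·(-4) + 3·3 = 25
λ ≈ 107/25 = 4.2800

4.2800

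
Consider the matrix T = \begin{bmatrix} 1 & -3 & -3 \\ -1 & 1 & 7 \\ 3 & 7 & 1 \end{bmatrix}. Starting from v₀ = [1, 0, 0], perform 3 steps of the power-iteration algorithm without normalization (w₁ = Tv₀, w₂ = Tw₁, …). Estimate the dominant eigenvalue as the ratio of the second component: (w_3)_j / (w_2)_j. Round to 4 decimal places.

λ ≈ 0.8947

w1 = Tv₀ = (1·1 + (-3)·0 + (-3)·0; (-1)·1 + 1·0 + 7·0; 3·1 + 7·0 + 1·0) = (1, -1, 3)
w2 = Tw1 = (1·1 + (-3)·(-1) + (-3)·3; (-1)·1 + 1·(-1) + 7·3; 3·1 + 7·(-1) + 1·3) = (-5, 19, -1)
w3 = Tw2 = (-59, 17, 117)
Ratio at component: 17 / 19 = 0.8947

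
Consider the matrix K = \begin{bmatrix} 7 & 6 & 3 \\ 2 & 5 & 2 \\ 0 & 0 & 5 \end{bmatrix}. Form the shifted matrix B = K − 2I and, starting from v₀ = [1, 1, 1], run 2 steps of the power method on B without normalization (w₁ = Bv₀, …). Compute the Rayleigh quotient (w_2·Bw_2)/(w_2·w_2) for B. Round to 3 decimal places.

B = K − 2I has rows (5, 6, 3); (2, 3, 2); (0, 0, 3)
w1 = Bv₀ = (5·1 + 6·1 + 3·1; 2·1 + 3·1 + 2·1; 0·1 + 0·1 + 3·1) = (14, 7, 3)
w2 = Bw1 = (5·14 + 6·7 + 3·3; 2·14 + 3·7 + 2·3; 0·14 + 0·7 + 3·3) = (121, 55, 9)
Bw2 = (962, 425, 27)
w2·Bw2 = 140020; w2·w2 = 17747; μ ≈ 140020/17747 = 7.890

μ ≈ 7.890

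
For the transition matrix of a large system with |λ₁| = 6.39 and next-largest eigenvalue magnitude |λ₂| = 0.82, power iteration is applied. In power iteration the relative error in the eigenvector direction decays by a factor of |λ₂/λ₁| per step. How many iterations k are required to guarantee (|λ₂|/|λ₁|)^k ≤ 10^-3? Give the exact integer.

|λ₂/λ₁| = 0.82/6.39 = 0.12833
Need k ≥ ln(10^-3) / ln(0.12833) = -6.9078 / -2.0532 ≈ 3.364
Smallest integer k satisfying the bound: 4

4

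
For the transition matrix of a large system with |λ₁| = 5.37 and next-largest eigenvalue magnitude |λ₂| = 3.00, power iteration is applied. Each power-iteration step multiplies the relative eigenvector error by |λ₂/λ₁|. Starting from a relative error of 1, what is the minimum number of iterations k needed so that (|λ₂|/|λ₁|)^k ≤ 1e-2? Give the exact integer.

|λ₂/λ₁| = 3.00/5.37 = 0.55866
Need k ≥ ln(1e-2) / ln(0.55866) = -4.6052 / -0.5822 ≈ 7.910
Smallest integer k satisfying the bound: 8

8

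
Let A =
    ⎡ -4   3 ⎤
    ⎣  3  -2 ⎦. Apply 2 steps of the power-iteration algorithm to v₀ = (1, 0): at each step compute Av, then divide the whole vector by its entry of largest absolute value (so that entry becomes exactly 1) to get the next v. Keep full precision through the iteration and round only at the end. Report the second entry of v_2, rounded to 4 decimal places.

Av0 = (-4.00000, 3.00000); divide by -4.00000 → v1 = (1.00000, -0.75000)
Av1 = (-6.25000, 4.50000); divide by -6.25000 → v2 = (1.00000, -0.72000)
Requested entry of v2: -18/25 = -0.7200

-0.7200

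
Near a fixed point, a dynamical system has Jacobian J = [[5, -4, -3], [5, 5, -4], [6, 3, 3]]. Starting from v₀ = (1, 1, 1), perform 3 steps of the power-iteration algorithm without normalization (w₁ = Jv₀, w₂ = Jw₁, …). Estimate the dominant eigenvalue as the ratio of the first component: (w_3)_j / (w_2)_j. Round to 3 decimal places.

w1 = Jv₀ = (-2, 6, 12)
w2 = Jw1 = (-70, -28, 42)
w3 = Jw2 = (-364, -658, -378)
Ratio at component: -364 / -70 = 5.200

λ ≈ 5.200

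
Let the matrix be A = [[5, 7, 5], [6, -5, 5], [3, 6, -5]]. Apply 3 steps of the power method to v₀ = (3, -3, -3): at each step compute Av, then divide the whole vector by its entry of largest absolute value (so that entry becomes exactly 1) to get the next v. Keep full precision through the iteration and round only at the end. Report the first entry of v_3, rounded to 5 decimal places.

-0.74142

Av0 = (-21.000000, 18.000000, 6.000000); divide by -21.000000 → v1 = (1.000000, -0.857143, -0.285714)
Av1 = (-2.428571, 8.857143, -0.714286); divide by 8.857143 → v2 = (-0.274194, 1.000000, -0.080645)
Av2 = (5.225806, -7.048387, 5.580645); divide by -7.048387 → v3 = (-0.741419, 1.000000, -0.791762)
Requested entry of v3: -972/1311 = -0.74142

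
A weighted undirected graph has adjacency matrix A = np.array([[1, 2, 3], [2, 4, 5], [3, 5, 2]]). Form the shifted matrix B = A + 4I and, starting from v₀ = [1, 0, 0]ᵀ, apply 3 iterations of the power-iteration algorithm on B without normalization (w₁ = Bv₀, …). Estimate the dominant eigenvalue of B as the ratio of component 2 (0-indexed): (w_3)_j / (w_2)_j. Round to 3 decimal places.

B = A + 4I has rows (5, 2, 3); (2, 8, 5); (3, 5, 6)
w1 = Bv₀ = (5, 2, 3)
w2 = Bw1 = (38, 41, 43)
w3 = Bw2 = (401, 619, 577)
Ratio: 577/43 = 13.419

μ ≈ 13.419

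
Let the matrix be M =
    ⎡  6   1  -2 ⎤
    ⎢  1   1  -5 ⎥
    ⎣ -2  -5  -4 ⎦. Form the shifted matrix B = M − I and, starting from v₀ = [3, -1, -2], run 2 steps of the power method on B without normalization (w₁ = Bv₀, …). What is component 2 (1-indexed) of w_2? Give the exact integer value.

B = M − I has rows (5, 1, -2); (1, 0, -5); (-2, -5, -5)
w1 = Bv₀ = (5·3 + 1·(-1) + (-2)·(-2); 1·3 + 0·(-1) + (-5)·(-2); (-2)·3 + (-5)·(-1) + (-5)·(-2)) = (18, 13, 9)
w2 = Bw1 = (5·18 + 1·13 + (-2)·9; 1·18 + 0·13 + (-5)·9; (-2)·18 + (-5)·13 + (-5)·9) = (85, -27, -146)
Requested component of w2: -27

-27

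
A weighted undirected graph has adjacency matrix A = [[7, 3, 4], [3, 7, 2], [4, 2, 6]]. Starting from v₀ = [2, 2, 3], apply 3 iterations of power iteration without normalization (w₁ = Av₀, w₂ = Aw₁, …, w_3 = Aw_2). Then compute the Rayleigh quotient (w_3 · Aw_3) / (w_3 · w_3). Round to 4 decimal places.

12.7569

w1 = Av₀ = (7·2 + 3·2 + 4·3; 3·2 + 7·2 + 2·3; 4·2 + 2·2 + 6·3) = (32, 26, 30)
w2 = Aw1 = (7·32 + 3·26 + 4·30; 3·32 + 7·26 + 2·30; 4·32 + 2·26 + 6·30) = (422, 338, 360)
w3 = Aw2 = (5408, 4352, 4524)
Aw3 = (69008, 55736, 57480)
w3·Aw3 = 5408·69008 + 4352·55736 + 4524·57480 = 875797856; w3·w3 = 5408·5408 + 4352·4352 + 4524·4524 = 68652944
λ ≈ 875797856/68652944 = 12.7569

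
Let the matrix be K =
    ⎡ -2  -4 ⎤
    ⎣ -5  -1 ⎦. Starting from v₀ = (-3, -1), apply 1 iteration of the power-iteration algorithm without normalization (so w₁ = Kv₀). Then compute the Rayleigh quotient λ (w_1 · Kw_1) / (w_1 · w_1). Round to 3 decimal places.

w1 = Kv₀ = ((-2)·(-3) + (-4)·(-1); (-5)·(-3) + (-1)·(-1)) = (10, 16)
Kw1 = (-84, -66)
w1·Kw1 = 10·(-84) + 16·(-66) = -1896; w1·w1 = 10·10 + 16·16 = 356
λ ≈ -1896/356 = -5.326

λ ≈ -5.326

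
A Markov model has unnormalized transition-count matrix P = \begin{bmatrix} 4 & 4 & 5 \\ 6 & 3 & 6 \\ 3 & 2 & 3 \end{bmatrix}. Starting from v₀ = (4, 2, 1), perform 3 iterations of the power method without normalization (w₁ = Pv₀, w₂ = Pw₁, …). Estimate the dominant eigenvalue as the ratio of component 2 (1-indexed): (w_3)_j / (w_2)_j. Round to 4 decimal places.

11.6515

w1 = Pv₀ = (29, 36, 19)
w2 = Pw1 = (355, 396, 216)
w3 = Pw2 = (4084, 4614, 2505)
Ratio at component: 4614 / 396 = 11.6515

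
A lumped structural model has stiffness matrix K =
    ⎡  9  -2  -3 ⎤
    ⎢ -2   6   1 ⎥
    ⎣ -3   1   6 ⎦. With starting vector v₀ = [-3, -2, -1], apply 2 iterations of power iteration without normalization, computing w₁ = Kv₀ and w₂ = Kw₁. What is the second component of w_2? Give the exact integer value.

-1

w1 = Kv₀ = (-20, -7, 1)
w2 = Kw1 = (-169, -1, 59)
The requested component of w2 is -1.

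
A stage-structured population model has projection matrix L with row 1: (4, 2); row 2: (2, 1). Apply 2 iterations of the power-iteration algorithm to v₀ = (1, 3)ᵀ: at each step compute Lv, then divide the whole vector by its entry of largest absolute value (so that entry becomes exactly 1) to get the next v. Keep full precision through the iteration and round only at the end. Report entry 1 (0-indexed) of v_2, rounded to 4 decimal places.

0.5000

Lv0 = (10.00000, 5.00000); divide by 10.00000 → v1 = (1.00000, 0.50000)
Lv1 = (5.00000, 2.50000); divide by 5.00000 → v2 = (1.00000, 0.50000)
Requested entry of v2: 25/50 = 0.5000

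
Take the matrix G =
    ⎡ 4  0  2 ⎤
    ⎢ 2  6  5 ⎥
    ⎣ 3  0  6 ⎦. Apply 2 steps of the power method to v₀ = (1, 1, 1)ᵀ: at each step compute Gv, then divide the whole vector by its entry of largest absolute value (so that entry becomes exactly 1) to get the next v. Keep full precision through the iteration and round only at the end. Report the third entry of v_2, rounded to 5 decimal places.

0.53333

Gv0 = (6.000000, 13.000000, 9.000000); divide by 13.000000 → v1 = (0.461538, 1.000000, 0.692308)
Gv1 = (3.230769, 10.384615, 5.538462); divide by 10.384615 → v2 = (0.311111, 1.000000, 0.533333)
Requested entry of v2: 72/135 = 0.53333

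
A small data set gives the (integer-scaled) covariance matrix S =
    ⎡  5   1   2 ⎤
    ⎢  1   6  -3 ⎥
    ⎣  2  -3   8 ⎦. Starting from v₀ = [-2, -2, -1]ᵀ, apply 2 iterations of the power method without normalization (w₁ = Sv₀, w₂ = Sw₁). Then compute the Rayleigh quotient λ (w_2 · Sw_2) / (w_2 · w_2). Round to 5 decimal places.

6.45886

w1 = Sv₀ = (5·(-2) + 1·(-2) + 2·(-1); 1·(-2) + 6·(-2) + (-3)·(-1); 2·(-2) + (-3)·(-2) + 8·(-1)) = (-14, -11, -6)
w2 = Sw1 = (5·(-14) + 1·(-11) + 2·(-6); 1·(-14) + 6·(-11) + (-3)·(-6); 2·(-14) + (-3)·(-11) + 8·(-6)) = (-93, -62, -43)
Sw2 = (-613, -336, -344)
w2·Sw2 = (-93)·(-613) + (-62)·(-336) + (-43)·(-344) = 92633; w2·w2 = (-93)·(-93) + (-62)·(-62) + (-43)·(-43) = 14342
λ ≈ 92633/14342 = 6.45886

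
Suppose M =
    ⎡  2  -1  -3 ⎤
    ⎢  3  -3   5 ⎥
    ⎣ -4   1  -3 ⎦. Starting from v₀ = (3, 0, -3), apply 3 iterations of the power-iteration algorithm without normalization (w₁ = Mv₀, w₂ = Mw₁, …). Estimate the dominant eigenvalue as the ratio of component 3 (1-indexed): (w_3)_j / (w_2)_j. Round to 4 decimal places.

λ ≈ -0.6842

w1 = Mv₀ = (2·3 + (-1)·0 + (-3)·(-3); 3·3 + (-3)·0 + 5·(-3); (-4)·3 + 1·0 + (-3)·(-3)) = (15, -6, -3)
w2 = Mw1 = (2·15 + (-1)·(-6) + (-3)·(-3); 3·15 + (-3)·(-6) + 5·(-3); (-4)·15 + 1·(-6) + (-3)·(-3)) = (45, 48, -57)
w3 = Mw2 = (213, -294, 39)
Ratio at component: 39 / -57 = -0.6842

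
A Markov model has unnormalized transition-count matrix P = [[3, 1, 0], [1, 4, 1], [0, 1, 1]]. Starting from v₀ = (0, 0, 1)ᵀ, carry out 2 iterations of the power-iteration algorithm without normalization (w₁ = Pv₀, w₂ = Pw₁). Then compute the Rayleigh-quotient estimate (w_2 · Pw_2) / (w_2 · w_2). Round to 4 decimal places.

w1 = Pv₀ = (0, 1, 1)
w2 = Pw1 = (1, 5, 2)
Pw2 = (8, 23, 7)
w2·Pw2 = 1·8 + 5·23 + 2·7 = 137; w2·w2 = 1·1 + 5·5 + 2·2 = 30
λ ≈ 137/30 = 4.5667

λ ≈ 4.5667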